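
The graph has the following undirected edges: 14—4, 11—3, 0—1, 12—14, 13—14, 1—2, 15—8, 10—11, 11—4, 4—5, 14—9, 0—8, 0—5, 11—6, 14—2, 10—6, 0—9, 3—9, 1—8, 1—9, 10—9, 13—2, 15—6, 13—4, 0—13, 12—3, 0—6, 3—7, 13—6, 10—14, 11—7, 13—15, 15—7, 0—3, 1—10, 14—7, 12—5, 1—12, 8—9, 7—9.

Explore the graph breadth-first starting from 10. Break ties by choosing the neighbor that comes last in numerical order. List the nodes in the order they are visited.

10, 14, 11, 9, 6, 1, 13, 12, 7, 4, 2, 3, 8, 0, 15, 5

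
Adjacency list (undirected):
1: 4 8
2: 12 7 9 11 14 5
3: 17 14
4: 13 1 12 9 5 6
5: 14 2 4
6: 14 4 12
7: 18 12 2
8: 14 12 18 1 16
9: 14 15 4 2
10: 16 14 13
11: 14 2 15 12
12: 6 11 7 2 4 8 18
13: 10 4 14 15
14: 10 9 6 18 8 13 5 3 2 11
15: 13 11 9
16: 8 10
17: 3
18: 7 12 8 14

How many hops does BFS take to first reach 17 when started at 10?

3

Level 0: 10
Level 1: 13, 14, 16
Level 2: 2, 3, 4, 5, 6, 8, 9, 11, 15, 18
Level 3: 1, 7, 12, 17
17 first appears at level 3.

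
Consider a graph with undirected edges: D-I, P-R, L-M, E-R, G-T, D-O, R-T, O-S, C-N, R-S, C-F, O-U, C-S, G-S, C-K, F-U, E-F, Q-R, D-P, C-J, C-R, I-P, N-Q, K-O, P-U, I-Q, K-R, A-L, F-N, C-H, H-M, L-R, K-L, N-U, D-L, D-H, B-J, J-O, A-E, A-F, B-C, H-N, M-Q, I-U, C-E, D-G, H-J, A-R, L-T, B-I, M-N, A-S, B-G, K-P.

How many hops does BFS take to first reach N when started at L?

2

Level 0: L
Level 1: A, D, K, M, R, T
Level 2: C, E, F, G, H, I, N, O, P, Q, S
Level 3: B, J, U
N first appears at level 2.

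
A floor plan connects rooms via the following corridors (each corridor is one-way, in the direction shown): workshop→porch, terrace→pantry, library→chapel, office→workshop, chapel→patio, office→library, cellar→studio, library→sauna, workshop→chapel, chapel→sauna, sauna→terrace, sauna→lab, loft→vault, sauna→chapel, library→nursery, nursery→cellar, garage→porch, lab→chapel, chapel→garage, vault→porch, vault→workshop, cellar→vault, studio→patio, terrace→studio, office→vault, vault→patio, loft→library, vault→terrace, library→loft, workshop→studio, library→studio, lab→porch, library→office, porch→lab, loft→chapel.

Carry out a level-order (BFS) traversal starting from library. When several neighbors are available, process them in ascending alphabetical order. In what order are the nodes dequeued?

library chapel loft nursery office sauna studio garage patio vault cellar workshop lab terrace porch pantry

Visit library; enqueue chapel, loft, nursery, office, sauna, studio → queue [chapel, loft, nursery, office, sauna, studio]
Visit chapel; enqueue garage, patio → queue [loft, nursery, office, sauna, studio, garage, patio]
Visit loft; enqueue vault → queue [nursery, office, sauna, studio, garage, patio, vault]
Visit nursery; enqueue cellar → queue [office, sauna, studio, garage, patio, vault, cellar]
Visit office; enqueue workshop → queue [sauna, studio, garage, patio, vault, cellar, workshop]
Visit sauna; enqueue lab, terrace → queue [studio, garage, patio, vault, cellar, workshop, lab, terrace]
Visit studio → queue [garage, patio, vault, cellar, workshop, lab, terrace]
Visit garage; enqueue porch → queue [patio, vault, cellar, workshop, lab, terrace, porch]
Visit patio → queue [vault, cellar, workshop, lab, terrace, porch]
Visit vault → queue [cellar, workshop, lab, terrace, porch]
Visit cellar → queue [workshop, lab, terrace, porch]
Visit workshop → queue [lab, terrace, porch]
Visit lab → queue [terrace, porch]
Visit terrace; enqueue pantry → queue [porch, pantry]
Visit porch → queue [pantry]
Visit pantry → queue []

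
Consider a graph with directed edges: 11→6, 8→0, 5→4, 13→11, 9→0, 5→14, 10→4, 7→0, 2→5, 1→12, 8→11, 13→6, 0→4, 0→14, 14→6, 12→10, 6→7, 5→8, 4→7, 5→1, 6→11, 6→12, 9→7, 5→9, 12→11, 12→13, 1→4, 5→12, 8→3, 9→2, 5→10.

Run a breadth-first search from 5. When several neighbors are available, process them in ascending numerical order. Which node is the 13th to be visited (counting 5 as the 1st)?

2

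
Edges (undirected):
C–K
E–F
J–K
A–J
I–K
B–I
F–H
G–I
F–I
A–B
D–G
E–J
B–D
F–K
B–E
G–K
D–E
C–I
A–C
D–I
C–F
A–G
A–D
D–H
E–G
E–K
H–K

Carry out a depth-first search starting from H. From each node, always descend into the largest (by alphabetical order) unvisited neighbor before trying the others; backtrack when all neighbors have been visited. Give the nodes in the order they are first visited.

Visit H
H → K
K → J
J → E
E → G
G → I
I → F
F → C
C → A
A → D
D → B

H -> K -> J -> E -> G -> I -> F -> C -> A -> D -> B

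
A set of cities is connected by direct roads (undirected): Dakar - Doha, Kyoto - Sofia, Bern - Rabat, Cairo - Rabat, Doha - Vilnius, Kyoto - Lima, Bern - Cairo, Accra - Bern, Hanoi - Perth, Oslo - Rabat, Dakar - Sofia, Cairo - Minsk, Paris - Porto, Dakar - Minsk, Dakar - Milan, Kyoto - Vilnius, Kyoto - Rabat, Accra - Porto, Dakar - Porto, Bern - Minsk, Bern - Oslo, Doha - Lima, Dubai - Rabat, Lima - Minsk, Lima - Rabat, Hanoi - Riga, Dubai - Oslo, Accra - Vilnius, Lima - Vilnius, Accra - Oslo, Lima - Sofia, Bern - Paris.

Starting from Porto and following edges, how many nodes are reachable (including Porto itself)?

BFS from Porto visits: Porto, Accra, Dakar, Paris, Bern, Oslo, Vilnius, Doha, Milan, Minsk, Sofia, Cairo, Rabat, Dubai, Kyoto, Lima
Reachable nodes: 16 of 19 total.

16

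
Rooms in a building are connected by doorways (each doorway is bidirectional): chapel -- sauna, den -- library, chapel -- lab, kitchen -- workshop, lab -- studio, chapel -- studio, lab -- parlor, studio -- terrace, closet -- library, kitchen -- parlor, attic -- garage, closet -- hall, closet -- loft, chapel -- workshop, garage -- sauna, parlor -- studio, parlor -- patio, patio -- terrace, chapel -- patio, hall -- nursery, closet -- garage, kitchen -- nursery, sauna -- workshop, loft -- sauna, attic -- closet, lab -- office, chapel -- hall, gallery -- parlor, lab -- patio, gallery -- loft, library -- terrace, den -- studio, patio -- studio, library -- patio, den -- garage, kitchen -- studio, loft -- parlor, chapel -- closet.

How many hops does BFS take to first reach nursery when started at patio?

Level 0: patio
Level 1: chapel, lab, library, parlor, studio, terrace
Level 2: closet, den, gallery, hall, kitchen, loft, office, sauna, workshop
Level 3: attic, garage, nursery
nursery first appears at level 3.

3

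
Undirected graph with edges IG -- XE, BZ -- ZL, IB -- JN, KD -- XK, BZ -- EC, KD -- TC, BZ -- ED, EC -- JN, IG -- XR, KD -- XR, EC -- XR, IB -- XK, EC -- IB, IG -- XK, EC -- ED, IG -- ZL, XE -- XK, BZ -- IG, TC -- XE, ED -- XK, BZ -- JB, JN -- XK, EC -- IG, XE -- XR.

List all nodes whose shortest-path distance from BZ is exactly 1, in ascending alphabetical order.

EC, ED, IG, JB, ZL

Level 0: BZ
Level 1: EC, ED, IG, JB, ZL
Level 2: IB, JN, XE, XK, XR
Level 3: KD, TC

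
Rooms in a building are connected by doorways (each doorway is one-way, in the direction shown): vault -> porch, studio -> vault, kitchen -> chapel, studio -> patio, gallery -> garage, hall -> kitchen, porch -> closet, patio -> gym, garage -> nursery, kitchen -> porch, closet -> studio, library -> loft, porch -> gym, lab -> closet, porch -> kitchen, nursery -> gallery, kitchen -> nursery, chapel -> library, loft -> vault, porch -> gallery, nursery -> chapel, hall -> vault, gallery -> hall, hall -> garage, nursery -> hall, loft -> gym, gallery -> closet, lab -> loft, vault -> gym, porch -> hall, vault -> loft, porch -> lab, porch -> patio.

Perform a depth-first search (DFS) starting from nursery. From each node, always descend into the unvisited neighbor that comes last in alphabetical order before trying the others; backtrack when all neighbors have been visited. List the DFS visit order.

nursery, hall, vault, porch, patio, gym, lab, loft, closet, studio, kitchen, chapel, library, gallery, garage

Visit nursery
nursery → hall
hall → vault
vault → porch
porch → patio
patio → gym
porch → lab
lab → loft
lab → closet
closet → studio
porch → kitchen
kitchen → chapel
chapel → library
porch → gallery
gallery → garage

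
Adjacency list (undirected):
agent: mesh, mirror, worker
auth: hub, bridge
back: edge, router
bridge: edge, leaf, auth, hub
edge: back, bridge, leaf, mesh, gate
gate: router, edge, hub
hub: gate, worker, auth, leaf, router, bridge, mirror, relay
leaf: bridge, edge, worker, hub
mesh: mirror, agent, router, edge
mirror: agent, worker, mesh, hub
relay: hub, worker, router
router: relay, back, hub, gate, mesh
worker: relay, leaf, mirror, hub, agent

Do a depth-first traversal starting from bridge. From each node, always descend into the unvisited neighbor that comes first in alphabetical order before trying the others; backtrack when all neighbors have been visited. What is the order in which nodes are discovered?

bridge, auth, hub, gate, edge, back, router, mesh, agent, mirror, worker, leaf, relay

Visit bridge
bridge → auth
auth → hub
hub → gate
gate → edge
edge → back
back → router
router → mesh
mesh → agent
agent → mirror
mirror → worker
worker → leaf
worker → relay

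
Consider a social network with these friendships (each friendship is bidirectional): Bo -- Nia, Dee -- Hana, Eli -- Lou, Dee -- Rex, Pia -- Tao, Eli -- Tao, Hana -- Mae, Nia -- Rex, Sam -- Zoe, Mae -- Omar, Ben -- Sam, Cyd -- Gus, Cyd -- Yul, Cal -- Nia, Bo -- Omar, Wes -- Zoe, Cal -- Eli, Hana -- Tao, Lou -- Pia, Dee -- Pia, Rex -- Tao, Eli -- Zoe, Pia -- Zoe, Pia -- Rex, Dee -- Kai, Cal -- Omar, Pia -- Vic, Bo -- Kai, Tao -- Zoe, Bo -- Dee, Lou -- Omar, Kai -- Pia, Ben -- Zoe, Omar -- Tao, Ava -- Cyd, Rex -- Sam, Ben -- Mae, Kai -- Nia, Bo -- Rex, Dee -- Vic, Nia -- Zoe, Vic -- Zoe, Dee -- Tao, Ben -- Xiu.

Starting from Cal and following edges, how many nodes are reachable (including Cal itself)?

BFS from Cal visits: Cal, Omar, Nia, Eli, Tao, Mae, Lou, Bo, Zoe, Rex, Kai, Pia, Hana, Dee, Ben, Wes, Vic, Sam, Xiu
Reachable nodes: 19 of 23 total.

19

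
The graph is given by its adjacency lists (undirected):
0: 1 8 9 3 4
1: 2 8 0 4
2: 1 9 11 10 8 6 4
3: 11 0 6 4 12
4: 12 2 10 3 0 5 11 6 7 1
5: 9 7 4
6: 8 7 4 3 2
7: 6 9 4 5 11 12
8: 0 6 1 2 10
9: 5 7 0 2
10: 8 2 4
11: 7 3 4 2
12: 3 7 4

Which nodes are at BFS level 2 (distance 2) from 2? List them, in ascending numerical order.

Level 0: 2
Level 1: 1, 4, 6, 8, 9, 10, 11
Level 2: 0, 3, 5, 7, 12

0, 3, 5, 7, 12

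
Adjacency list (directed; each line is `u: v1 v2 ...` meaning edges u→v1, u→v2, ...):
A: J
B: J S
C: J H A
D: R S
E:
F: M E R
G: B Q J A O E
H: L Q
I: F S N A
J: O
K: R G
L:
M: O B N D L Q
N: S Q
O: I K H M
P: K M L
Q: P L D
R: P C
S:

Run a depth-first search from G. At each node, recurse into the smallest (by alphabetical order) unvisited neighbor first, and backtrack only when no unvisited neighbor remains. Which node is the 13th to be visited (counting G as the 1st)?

M

Visit G
G → A
A → J
J → O
O → H
H → L
H → Q
Q → D
D → R
R → C
R → P
P → K
P → M
M → B
B → S
M → N
O → I
I → F
F → E

Visit order: G, A, J, O, H, L, Q, D, R, C, P, K, M, B, S, N, I, F, E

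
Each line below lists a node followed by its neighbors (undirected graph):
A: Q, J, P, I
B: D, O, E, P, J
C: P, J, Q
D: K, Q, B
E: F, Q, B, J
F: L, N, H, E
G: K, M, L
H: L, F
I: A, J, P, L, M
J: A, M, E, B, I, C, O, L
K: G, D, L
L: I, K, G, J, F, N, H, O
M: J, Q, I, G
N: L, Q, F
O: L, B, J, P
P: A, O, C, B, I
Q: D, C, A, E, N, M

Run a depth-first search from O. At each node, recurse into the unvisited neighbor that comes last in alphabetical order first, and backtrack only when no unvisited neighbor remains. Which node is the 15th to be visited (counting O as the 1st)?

H

Visit O
O → P
P → I
I → M
M → Q
Q → N
N → L
L → K
K → G
K → D
D → B
B → J
J → E
E → F
F → H
J → C
J → A

Visit order: O, P, I, M, Q, N, L, K, G, D, B, J, E, F, H, C, A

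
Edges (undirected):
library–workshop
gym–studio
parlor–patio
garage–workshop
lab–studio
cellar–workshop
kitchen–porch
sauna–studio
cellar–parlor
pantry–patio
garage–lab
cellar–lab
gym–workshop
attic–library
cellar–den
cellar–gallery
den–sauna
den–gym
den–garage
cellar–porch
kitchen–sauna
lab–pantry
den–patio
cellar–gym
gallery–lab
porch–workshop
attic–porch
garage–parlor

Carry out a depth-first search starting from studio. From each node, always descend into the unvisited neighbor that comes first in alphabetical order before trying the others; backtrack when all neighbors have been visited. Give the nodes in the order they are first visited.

studio, gym, cellar, den, garage, lab, gallery, pantry, patio, parlor, workshop, library, attic, porch, kitchen, sauna

Visit studio
studio → gym
gym → cellar
cellar → den
den → garage
garage → lab
lab → gallery
lab → pantry
pantry → patio
patio → parlor
garage → workshop
workshop → library
library → attic
attic → porch
porch → kitchen
kitchen → sauna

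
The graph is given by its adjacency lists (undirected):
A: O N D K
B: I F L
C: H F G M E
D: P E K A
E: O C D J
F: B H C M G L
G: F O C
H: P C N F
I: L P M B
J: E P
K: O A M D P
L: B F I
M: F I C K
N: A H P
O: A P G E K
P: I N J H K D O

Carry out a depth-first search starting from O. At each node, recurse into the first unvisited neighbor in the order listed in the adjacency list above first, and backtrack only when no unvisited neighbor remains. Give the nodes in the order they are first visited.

Visit O
O → A
A → N
N → H
H → P
P → I
I → L
L → B
B → F
F → C
C → G
C → M
M → K
K → D
D → E
E → J

O -> A -> N -> H -> P -> I -> L -> B -> F -> C -> G -> M -> K -> D -> E -> J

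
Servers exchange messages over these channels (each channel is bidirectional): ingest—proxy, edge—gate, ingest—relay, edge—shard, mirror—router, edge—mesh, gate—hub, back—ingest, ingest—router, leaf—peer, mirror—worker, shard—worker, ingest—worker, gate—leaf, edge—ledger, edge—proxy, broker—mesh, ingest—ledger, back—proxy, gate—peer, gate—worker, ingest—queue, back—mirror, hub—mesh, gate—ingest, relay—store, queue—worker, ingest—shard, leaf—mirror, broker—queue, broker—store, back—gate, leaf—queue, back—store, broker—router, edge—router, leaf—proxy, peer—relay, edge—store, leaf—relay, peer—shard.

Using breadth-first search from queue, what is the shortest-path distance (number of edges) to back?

Level 0: queue
Level 1: broker, ingest, leaf, worker
Level 2: back, gate, ledger, mesh, mirror, peer, proxy, relay, router, shard, store
Level 3: edge, hub
back first appears at level 2.

2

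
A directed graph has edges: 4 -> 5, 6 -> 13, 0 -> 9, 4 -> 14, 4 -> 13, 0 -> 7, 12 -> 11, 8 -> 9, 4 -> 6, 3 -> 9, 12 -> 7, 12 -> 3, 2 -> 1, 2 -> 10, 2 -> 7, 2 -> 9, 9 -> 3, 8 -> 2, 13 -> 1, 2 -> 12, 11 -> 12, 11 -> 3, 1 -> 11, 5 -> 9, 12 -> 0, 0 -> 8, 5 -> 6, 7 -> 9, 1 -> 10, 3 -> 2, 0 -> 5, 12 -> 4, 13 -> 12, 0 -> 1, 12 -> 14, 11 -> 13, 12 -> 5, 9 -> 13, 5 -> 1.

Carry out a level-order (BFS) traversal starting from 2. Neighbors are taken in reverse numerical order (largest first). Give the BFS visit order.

2 12 10 9 7 1 14 11 5 4 3 0 13 6 8

Visit 2; enqueue 12, 10, 9, 7, 1 → queue [12, 10, 9, 7, 1]
Visit 12; enqueue 14, 11, 5, 4, 3, 0 → queue [10, 9, 7, 1, 14, 11, 5, 4, 3, 0]
Visit 10 → queue [9, 7, 1, 14, 11, 5, 4, 3, 0]
Visit 9; enqueue 13 → queue [7, 1, 14, 11, 5, 4, 3, 0, 13]
Visit 7 → queue [1, 14, 11, 5, 4, 3, 0, 13]
Visit 1 → queue [14, 11, 5, 4, 3, 0, 13]
Visit 14 → queue [11, 5, 4, 3, 0, 13]
Visit 11 → queue [5, 4, 3, 0, 13]
Visit 5; enqueue 6 → queue [4, 3, 0, 13, 6]
Visit 4 → queue [3, 0, 13, 6]
Visit 3 → queue [0, 13, 6]
Visit 0; enqueue 8 → queue [13, 6, 8]
Visit 13 → queue [6, 8]
Visit 6 → queue [8]
Visit 8 → queue []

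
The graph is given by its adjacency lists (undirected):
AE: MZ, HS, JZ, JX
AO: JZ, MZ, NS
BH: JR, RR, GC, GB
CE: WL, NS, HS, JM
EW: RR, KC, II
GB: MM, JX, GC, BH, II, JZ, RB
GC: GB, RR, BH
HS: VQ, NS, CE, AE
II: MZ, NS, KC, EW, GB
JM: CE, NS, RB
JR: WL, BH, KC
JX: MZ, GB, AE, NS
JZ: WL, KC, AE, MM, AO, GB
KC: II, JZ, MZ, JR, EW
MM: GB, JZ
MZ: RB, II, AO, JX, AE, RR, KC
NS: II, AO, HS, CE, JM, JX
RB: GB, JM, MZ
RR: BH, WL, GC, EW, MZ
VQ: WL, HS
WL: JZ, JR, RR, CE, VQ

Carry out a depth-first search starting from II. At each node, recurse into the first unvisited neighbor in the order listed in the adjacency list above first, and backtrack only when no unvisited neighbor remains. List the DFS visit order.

II, MZ, RB, GB, MM, JZ, WL, JR, BH, RR, GC, EW, KC, CE, NS, AO, HS, VQ, AE, JX, JM

Visit II
II → MZ
MZ → RB
RB → GB
GB → MM
MM → JZ
JZ → WL
WL → JR
JR → BH
BH → RR
RR → GC
RR → EW
EW → KC
WL → CE
CE → NS
NS → AO
NS → HS
HS → VQ
HS → AE
AE → JX
NS → JM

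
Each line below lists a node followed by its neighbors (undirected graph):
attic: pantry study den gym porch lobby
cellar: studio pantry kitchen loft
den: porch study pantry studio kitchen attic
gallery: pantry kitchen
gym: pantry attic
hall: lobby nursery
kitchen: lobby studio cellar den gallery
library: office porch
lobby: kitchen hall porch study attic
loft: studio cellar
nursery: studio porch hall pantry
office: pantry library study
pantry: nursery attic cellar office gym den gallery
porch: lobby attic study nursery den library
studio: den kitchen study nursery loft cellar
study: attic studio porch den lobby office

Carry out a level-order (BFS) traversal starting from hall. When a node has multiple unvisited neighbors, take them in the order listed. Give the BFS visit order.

Visit hall; enqueue lobby, nursery → queue [lobby, nursery]
Visit lobby; enqueue kitchen, porch, study, attic → queue [nursery, kitchen, porch, study, attic]
Visit nursery; enqueue studio, pantry → queue [kitchen, porch, study, attic, studio, pantry]
Visit kitchen; enqueue cellar, den, gallery → queue [porch, study, attic, studio, pantry, cellar, den, gallery]
Visit porch; enqueue library → queue [study, attic, studio, pantry, cellar, den, gallery, library]
Visit study; enqueue office → queue [attic, studio, pantry, cellar, den, gallery, library, office]
Visit attic; enqueue gym → queue [studio, pantry, cellar, den, gallery, library, office, gym]
Visit studio; enqueue loft → queue [pantry, cellar, den, gallery, library, office, gym, loft]
Visit pantry → queue [cellar, den, gallery, library, office, gym, loft]
Visit cellar → queue [den, gallery, library, office, gym, loft]
Visit den → queue [gallery, library, office, gym, loft]
Visit gallery → queue [library, office, gym, loft]
Visit library → queue [office, gym, loft]
Visit office → queue [gym, loft]
Visit gym → queue [loft]
Visit loft → queue []

hall lobby nursery kitchen porch study attic studio pantry cellar den gallery library office gym loft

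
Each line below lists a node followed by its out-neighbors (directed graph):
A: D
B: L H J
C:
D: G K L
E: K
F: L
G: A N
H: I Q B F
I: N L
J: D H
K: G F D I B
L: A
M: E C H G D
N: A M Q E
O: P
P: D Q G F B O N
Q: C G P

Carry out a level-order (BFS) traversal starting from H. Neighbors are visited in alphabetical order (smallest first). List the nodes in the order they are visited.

Visit H; enqueue B, F, I, Q → queue [B, F, I, Q]
Visit B; enqueue J, L → queue [F, I, Q, J, L]
Visit F → queue [I, Q, J, L]
Visit I; enqueue N → queue [Q, J, L, N]
Visit Q; enqueue C, G, P → queue [J, L, N, C, G, P]
Visit J; enqueue D → queue [L, N, C, G, P, D]
Visit L; enqueue A → queue [N, C, G, P, D, A]
Visit N; enqueue E, M → queue [C, G, P, D, A, E, M]
Visit C → queue [G, P, D, A, E, M]
Visit G → queue [P, D, A, E, M]
Visit P; enqueue O → queue [D, A, E, M, O]
Visit D; enqueue K → queue [A, E, M, O, K]
Visit A → queue [E, M, O, K]
Visit E → queue [M, O, K]
Visit M → queue [O, K]
Visit O → queue [K]
Visit K → queue []

H -> B -> F -> I -> Q -> J -> L -> N -> C -> G -> P -> D -> A -> E -> M -> O -> K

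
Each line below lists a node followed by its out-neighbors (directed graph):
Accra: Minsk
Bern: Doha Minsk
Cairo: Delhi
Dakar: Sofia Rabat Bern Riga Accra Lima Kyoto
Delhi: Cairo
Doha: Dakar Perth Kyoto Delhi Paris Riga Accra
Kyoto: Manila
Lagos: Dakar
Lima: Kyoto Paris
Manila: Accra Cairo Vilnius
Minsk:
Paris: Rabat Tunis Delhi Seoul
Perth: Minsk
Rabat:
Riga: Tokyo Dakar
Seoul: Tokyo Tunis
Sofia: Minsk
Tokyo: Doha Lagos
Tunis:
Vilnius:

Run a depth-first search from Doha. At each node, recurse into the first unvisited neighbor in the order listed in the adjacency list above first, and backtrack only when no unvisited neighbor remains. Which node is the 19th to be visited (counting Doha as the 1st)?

Seoul

Visit Doha
Doha → Dakar
Dakar → Sofia
Sofia → Minsk
Dakar → Rabat
Dakar → Bern
Dakar → Riga
Riga → Tokyo
Tokyo → Lagos
Dakar → Accra
Dakar → Lima
Lima → Kyoto
Kyoto → Manila
Manila → Cairo
Cairo → Delhi
Manila → Vilnius
Lima → Paris
Paris → Tunis
Paris → Seoul
Doha → Perth

Visit order: Doha, Dakar, Sofia, Minsk, Rabat, Bern, Riga, Tokyo, Lagos, Accra, Lima, Kyoto, Manila, Cairo, Delhi, Vilnius, Paris, Tunis, Seoul, Perth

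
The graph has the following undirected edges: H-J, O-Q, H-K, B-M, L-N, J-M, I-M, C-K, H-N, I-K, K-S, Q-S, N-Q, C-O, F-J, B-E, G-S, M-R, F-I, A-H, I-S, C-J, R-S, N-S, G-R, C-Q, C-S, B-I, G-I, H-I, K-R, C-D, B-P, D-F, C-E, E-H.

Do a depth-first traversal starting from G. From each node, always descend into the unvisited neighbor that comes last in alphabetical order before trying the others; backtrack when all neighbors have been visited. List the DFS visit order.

G S R M J H N Q O C K I F D B P E L A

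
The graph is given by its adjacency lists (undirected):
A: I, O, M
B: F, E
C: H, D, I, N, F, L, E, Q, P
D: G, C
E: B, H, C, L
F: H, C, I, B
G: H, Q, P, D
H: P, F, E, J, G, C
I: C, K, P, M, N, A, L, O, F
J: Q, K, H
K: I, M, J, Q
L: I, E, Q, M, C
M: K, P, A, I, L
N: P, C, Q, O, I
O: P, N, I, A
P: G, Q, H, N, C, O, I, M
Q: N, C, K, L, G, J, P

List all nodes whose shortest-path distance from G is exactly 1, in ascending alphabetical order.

D, H, P, Q

Level 0: G
Level 1: D, H, P, Q
Level 2: C, E, F, I, J, K, L, M, N, O
Level 3: A, B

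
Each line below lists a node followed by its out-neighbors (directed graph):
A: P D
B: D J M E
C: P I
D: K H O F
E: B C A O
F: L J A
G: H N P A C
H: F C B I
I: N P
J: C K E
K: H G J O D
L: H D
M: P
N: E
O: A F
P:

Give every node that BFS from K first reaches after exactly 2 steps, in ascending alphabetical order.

A, B, C, E, F, I, N, P

Level 0: K
Level 1: D, G, H, J, O
Level 2: A, B, C, E, F, I, N, P
Level 3: L, M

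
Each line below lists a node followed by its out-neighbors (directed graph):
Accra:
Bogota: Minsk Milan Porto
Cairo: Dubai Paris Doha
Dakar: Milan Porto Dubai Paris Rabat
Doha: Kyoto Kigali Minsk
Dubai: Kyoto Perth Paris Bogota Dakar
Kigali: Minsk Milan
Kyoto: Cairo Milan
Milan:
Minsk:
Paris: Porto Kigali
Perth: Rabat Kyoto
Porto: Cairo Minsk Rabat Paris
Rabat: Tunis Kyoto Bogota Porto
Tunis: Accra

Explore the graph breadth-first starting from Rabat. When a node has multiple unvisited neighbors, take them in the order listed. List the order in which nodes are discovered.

Rabat, Tunis, Kyoto, Bogota, Porto, Accra, Cairo, Milan, Minsk, Paris, Dubai, Doha, Kigali, Perth, Dakar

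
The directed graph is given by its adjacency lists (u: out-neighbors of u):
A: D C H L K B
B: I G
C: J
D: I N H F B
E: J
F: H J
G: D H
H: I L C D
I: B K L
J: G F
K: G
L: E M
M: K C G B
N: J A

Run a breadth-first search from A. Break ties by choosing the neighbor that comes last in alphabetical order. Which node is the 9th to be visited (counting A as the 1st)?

Visit A; enqueue L, K, H, D, C, B → queue [L, K, H, D, C, B]
Visit L; enqueue M, E → queue [K, H, D, C, B, M, E]
Visit K; enqueue G → queue [H, D, C, B, M, E, G]
Visit H; enqueue I → queue [D, C, B, M, E, G, I]
Visit D; enqueue N, F → queue [C, B, M, E, G, I, N, F]
Visit C; enqueue J → queue [B, M, E, G, I, N, F, J]
Visit B → queue [M, E, G, I, N, F, J]
Visit M → queue [E, G, I, N, F, J]
Visit E → queue [G, I, N, F, J]
Visit G → queue [I, N, F, J]
Visit I → queue [N, F, J]
Visit N → queue [F, J]
Visit F → queue [J]
Visit J → queue []

Visit order: A, L, K, H, D, C, B, M, E, G, I, N, F, J

E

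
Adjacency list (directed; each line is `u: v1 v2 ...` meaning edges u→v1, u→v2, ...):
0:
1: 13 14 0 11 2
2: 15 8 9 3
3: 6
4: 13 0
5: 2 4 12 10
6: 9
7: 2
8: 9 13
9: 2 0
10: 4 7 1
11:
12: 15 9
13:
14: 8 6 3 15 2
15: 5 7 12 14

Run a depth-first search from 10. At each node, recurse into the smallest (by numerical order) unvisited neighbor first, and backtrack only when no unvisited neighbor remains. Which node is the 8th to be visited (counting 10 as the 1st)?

8

Visit 10
10 → 1
1 → 0
1 → 2
2 → 3
3 → 6
6 → 9
2 → 8
8 → 13
2 → 15
15 → 5
5 → 4
5 → 12
15 → 7
15 → 14
1 → 11

Visit order: 10, 1, 0, 2, 3, 6, 9, 8, 13, 15, 5, 4, 12, 7, 14, 11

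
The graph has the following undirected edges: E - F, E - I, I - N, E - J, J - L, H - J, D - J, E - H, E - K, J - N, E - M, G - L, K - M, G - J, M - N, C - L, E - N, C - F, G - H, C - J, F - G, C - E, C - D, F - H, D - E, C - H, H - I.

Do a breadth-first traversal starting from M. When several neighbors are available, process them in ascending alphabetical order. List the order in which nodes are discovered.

Visit M; enqueue E, K, N → queue [E, K, N]
Visit E; enqueue C, D, F, H, I, J → queue [K, N, C, D, F, H, I, J]
Visit K → queue [N, C, D, F, H, I, J]
Visit N → queue [C, D, F, H, I, J]
Visit C; enqueue L → queue [D, F, H, I, J, L]
Visit D → queue [F, H, I, J, L]
Visit F; enqueue G → queue [H, I, J, L, G]
Visit H → queue [I, J, L, G]
Visit I → queue [J, L, G]
Visit J → queue [L, G]
Visit L → queue [G]
Visit G → queue []

M, E, K, N, C, D, F, H, I, J, L, G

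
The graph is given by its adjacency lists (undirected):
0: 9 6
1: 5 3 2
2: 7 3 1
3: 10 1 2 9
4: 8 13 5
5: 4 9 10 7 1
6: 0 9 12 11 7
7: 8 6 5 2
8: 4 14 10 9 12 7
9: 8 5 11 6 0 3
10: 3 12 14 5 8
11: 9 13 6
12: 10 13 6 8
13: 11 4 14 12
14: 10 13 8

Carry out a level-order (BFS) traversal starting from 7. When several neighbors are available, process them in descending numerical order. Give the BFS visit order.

7, 8, 6, 5, 2, 14, 12, 10, 9, 4, 11, 0, 1, 3, 13

Visit 7; enqueue 8, 6, 5, 2 → queue [8, 6, 5, 2]
Visit 8; enqueue 14, 12, 10, 9, 4 → queue [6, 5, 2, 14, 12, 10, 9, 4]
Visit 6; enqueue 11, 0 → queue [5, 2, 14, 12, 10, 9, 4, 11, 0]
Visit 5; enqueue 1 → queue [2, 14, 12, 10, 9, 4, 11, 0, 1]
Visit 2; enqueue 3 → queue [14, 12, 10, 9, 4, 11, 0, 1, 3]
Visit 14; enqueue 13 → queue [12, 10, 9, 4, 11, 0, 1, 3, 13]
Visit 12 → queue [10, 9, 4, 11, 0, 1, 3, 13]
Visit 10 → queue [9, 4, 11, 0, 1, 3, 13]
Visit 9 → queue [4, 11, 0, 1, 3, 13]
Visit 4 → queue [11, 0, 1, 3, 13]
Visit 11 → queue [0, 1, 3, 13]
Visit 0 → queue [1, 3, 13]
Visit 1 → queue [3, 13]
Visit 3 → queue [13]
Visit 13 → queue []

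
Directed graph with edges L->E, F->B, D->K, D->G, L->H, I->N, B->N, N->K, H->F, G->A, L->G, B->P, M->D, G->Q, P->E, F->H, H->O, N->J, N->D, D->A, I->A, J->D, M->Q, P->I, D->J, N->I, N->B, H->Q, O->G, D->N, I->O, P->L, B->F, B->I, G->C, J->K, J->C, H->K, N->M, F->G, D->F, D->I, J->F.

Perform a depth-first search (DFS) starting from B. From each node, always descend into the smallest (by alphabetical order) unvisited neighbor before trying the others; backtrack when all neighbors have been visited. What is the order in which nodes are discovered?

Visit B
B → F
F → G
G → A
G → C
G → Q
F → H
H → K
H → O
B → I
I → N
N → D
D → J
N → M
B → P
P → E
P → L

B, F, G, A, C, Q, H, K, O, I, N, D, J, M, P, E, L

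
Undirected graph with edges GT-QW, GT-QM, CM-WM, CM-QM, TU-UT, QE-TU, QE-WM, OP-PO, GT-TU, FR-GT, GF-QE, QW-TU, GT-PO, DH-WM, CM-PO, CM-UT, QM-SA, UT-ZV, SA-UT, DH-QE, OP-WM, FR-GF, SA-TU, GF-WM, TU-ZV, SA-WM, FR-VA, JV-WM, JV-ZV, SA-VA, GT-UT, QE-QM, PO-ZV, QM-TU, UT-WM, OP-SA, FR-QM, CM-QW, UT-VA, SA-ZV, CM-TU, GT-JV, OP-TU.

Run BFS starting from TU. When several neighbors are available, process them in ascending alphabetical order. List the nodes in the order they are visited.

TU → CM → GT → OP → QE → QM → QW → SA → UT → ZV → PO → WM → FR → JV → DH → GF → VA

Visit TU; enqueue CM, GT, OP, QE, QM, QW, SA, UT, ZV → queue [CM, GT, OP, QE, QM, QW, SA, UT, ZV]
Visit CM; enqueue PO, WM → queue [GT, OP, QE, QM, QW, SA, UT, ZV, PO, WM]
Visit GT; enqueue FR, JV → queue [OP, QE, QM, QW, SA, UT, ZV, PO, WM, FR, JV]
Visit OP → queue [QE, QM, QW, SA, UT, ZV, PO, WM, FR, JV]
Visit QE; enqueue DH, GF → queue [QM, QW, SA, UT, ZV, PO, WM, FR, JV, DH, GF]
Visit QM → queue [QW, SA, UT, ZV, PO, WM, FR, JV, DH, GF]
Visit QW → queue [SA, UT, ZV, PO, WM, FR, JV, DH, GF]
Visit SA; enqueue VA → queue [UT, ZV, PO, WM, FR, JV, DH, GF, VA]
Visit UT → queue [ZV, PO, WM, FR, JV, DH, GF, VA]
Visit ZV → queue [PO, WM, FR, JV, DH, GF, VA]
Visit PO → queue [WM, FR, JV, DH, GF, VA]
Visit WM → queue [FR, JV, DH, GF, VA]
Visit FR → queue [JV, DH, GF, VA]
Visit JV → queue [DH, GF, VA]
Visit DH → queue [GF, VA]
Visit GF → queue [VA]
Visit VA → queue []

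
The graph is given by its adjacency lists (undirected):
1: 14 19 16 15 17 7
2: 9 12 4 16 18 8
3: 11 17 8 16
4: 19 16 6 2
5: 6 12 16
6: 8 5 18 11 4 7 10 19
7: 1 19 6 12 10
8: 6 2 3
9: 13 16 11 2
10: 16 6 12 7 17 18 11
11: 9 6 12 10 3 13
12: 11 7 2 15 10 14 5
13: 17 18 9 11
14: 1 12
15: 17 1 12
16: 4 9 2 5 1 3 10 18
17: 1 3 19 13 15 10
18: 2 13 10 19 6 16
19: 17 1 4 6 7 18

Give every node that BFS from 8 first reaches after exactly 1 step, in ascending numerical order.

Level 0: 8
Level 1: 2, 3, 6
Level 2: 4, 5, 7, 9, 10, 11, 12, 16, 17, 18, 19
Level 3: 1, 13, 14, 15

2, 3, 6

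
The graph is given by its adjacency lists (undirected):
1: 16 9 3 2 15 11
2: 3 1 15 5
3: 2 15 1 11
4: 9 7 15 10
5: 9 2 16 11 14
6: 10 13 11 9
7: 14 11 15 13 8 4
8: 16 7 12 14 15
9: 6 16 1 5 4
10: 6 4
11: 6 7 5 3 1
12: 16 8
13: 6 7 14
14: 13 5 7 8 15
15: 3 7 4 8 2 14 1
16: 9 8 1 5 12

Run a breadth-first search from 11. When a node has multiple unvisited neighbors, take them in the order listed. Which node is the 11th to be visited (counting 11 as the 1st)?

Visit 11; enqueue 6, 7, 5, 3, 1 → queue [6, 7, 5, 3, 1]
Visit 6; enqueue 10, 13, 9 → queue [7, 5, 3, 1, 10, 13, 9]
Visit 7; enqueue 14, 15, 8, 4 → queue [5, 3, 1, 10, 13, 9, 14, 15, 8, 4]
Visit 5; enqueue 2, 16 → queue [3, 1, 10, 13, 9, 14, 15, 8, 4, 2, 16]
Visit 3 → queue [1, 10, 13, 9, 14, 15, 8, 4, 2, 16]
Visit 1 → queue [10, 13, 9, 14, 15, 8, 4, 2, 16]
Visit 10 → queue [13, 9, 14, 15, 8, 4, 2, 16]
Visit 13 → queue [9, 14, 15, 8, 4, 2, 16]
Visit 9 → queue [14, 15, 8, 4, 2, 16]
Visit 14 → queue [15, 8, 4, 2, 16]
Visit 15 → queue [8, 4, 2, 16]
Visit 8; enqueue 12 → queue [4, 2, 16, 12]
Visit 4 → queue [2, 16, 12]
Visit 2 → queue [16, 12]
Visit 16 → queue [12]
Visit 12 → queue []

Visit order: 11, 6, 7, 5, 3, 1, 10, 13, 9, 14, 15, 8, 4, 2, 16, 12

15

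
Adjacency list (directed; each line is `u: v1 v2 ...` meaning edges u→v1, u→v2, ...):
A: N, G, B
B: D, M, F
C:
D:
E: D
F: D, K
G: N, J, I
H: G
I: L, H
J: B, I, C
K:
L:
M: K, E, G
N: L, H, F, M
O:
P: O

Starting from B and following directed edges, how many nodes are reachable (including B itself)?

BFS from B visits: B, D, F, M, K, E, G, I, J, N, H, L, C
Reachable nodes: 13 of 16 total.

13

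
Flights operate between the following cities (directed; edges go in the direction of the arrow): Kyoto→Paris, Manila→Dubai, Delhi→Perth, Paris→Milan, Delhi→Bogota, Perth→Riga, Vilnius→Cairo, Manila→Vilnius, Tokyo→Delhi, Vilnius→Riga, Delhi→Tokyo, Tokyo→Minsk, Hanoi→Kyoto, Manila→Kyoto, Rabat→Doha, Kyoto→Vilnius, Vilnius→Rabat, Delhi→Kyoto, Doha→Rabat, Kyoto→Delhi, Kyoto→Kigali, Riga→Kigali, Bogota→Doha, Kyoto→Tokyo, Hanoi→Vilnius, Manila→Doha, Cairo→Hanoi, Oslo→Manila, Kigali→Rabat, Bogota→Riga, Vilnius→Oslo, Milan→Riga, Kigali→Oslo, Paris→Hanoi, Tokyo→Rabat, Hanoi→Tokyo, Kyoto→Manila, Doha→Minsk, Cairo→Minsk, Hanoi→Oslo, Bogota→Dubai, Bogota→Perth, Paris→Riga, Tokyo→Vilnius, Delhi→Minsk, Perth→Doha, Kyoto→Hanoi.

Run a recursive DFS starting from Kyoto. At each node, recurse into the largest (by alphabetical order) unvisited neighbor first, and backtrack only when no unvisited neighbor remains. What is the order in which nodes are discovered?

Kyoto Vilnius Riga Kigali Rabat Doha Minsk Oslo Manila Dubai Cairo Hanoi Tokyo Delhi Perth Bogota Paris Milan

Visit Kyoto
Kyoto → Vilnius
Vilnius → Riga
Riga → Kigali
Kigali → Rabat
Rabat → Doha
Doha → Minsk
Kigali → Oslo
Oslo → Manila
Manila → Dubai
Vilnius → Cairo
Cairo → Hanoi
Hanoi → Tokyo
Tokyo → Delhi
Delhi → Perth
Delhi → Bogota
Kyoto → Paris
Paris → Milan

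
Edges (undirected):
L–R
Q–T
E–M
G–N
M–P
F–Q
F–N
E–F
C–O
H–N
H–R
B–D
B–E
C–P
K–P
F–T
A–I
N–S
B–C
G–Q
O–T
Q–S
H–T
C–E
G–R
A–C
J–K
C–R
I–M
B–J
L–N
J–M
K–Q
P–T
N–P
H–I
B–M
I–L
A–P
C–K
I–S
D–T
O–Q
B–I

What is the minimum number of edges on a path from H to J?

3

Level 0: H
Level 1: I, N, R, T
Level 2: A, B, C, D, F, G, L, M, O, P, Q, S
Level 3: E, J, K
J first appears at level 3.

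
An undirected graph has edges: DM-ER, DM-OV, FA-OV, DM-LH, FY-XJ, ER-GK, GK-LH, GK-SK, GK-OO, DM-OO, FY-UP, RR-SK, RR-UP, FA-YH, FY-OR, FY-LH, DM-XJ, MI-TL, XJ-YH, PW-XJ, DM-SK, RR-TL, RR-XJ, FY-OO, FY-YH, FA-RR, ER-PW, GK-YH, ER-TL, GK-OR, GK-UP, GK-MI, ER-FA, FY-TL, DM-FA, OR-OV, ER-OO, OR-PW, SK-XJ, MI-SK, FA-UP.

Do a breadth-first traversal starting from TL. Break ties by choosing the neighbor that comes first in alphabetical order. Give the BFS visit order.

TL ER FY MI RR DM FA GK OO PW LH OR UP XJ YH SK OV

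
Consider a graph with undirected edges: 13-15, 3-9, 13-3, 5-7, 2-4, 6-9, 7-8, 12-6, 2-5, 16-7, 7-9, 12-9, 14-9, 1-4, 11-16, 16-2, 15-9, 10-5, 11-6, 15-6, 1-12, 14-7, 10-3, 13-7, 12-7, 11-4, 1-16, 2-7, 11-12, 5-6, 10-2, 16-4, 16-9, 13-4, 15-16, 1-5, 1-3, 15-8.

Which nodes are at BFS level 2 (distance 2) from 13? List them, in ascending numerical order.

1, 2, 5, 6, 8, 9, 10, 11, 12, 14, 16

Level 0: 13
Level 1: 3, 4, 7, 15
Level 2: 1, 2, 5, 6, 8, 9, 10, 11, 12, 14, 16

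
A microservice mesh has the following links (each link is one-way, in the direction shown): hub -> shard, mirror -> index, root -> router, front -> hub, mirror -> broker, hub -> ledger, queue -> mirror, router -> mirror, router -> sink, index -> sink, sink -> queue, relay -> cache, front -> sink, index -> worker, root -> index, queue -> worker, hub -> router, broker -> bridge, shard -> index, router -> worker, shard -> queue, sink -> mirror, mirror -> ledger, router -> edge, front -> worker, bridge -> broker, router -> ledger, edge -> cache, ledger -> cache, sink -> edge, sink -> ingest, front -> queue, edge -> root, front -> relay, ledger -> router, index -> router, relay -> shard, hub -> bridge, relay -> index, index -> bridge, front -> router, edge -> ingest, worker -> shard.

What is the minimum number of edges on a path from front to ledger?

Level 0: front
Level 1: hub, queue, relay, router, sink, worker
Level 2: bridge, cache, edge, index, ingest, ledger, mirror, shard
Level 3: broker, root
ledger first appears at level 2.

2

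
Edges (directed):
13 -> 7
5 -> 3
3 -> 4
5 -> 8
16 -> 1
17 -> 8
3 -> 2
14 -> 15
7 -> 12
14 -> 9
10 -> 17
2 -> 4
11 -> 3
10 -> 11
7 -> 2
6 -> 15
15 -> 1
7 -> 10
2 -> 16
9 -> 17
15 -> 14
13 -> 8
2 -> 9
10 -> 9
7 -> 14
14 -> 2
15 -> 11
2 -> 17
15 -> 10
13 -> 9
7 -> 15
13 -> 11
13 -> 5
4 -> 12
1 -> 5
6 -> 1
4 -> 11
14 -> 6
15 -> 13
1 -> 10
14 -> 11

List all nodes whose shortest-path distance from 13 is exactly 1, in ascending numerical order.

Level 0: 13
Level 1: 5, 7, 8, 9, 11
Level 2: 2, 3, 10, 12, 14, 15, 17
Level 3: 1, 4, 6, 16

5, 7, 8, 9, 11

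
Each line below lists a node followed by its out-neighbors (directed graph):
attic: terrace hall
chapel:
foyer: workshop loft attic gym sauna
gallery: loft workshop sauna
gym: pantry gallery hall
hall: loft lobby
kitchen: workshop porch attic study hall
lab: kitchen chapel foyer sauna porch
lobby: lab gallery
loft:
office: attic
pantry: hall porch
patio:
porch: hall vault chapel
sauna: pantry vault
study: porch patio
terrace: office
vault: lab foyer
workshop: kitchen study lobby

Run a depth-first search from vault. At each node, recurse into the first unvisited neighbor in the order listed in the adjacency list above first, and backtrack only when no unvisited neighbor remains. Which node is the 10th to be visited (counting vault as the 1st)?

Visit vault
vault → lab
lab → kitchen
kitchen → workshop
workshop → study
study → porch
porch → hall
hall → loft
hall → lobby
lobby → gallery
gallery → sauna
sauna → pantry
porch → chapel
study → patio
kitchen → attic
attic → terrace
terrace → office
lab → foyer
foyer → gym

Visit order: vault, lab, kitchen, workshop, study, porch, hall, loft, lobby, gallery, sauna, pantry, chapel, patio, attic, terrace, office, foyer, gym

gallery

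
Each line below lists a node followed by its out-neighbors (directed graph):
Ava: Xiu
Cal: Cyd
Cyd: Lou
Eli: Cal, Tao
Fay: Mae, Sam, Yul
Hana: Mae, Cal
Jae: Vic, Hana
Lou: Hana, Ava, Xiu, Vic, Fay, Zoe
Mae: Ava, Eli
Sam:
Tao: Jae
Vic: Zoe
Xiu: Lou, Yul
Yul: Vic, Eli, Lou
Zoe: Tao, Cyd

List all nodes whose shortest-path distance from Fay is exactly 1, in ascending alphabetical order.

Level 0: Fay
Level 1: Mae, Sam, Yul
Level 2: Ava, Eli, Lou, Vic
Level 3: Cal, Hana, Tao, Xiu, Zoe
Level 4: Cyd, Jae

Mae, Sam, Yul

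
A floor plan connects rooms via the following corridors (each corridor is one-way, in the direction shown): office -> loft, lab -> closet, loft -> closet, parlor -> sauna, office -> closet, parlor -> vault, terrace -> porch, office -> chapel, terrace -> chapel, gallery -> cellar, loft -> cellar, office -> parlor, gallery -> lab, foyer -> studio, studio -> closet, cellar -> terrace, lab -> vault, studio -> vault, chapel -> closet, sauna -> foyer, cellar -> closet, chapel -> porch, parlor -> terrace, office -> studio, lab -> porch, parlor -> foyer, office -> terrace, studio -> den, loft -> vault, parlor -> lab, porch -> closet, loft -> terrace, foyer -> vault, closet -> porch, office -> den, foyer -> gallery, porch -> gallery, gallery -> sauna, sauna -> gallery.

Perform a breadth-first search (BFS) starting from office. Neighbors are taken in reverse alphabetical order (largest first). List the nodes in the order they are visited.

office -> terrace -> studio -> parlor -> loft -> den -> closet -> chapel -> porch -> vault -> sauna -> lab -> foyer -> cellar -> gallery

Visit office; enqueue terrace, studio, parlor, loft, den, closet, chapel → queue [terrace, studio, parlor, loft, den, closet, chapel]
Visit terrace; enqueue porch → queue [studio, parlor, loft, den, closet, chapel, porch]
Visit studio; enqueue vault → queue [parlor, loft, den, closet, chapel, porch, vault]
Visit parlor; enqueue sauna, lab, foyer → queue [loft, den, closet, chapel, porch, vault, sauna, lab, foyer]
Visit loft; enqueue cellar → queue [den, closet, chapel, porch, vault, sauna, lab, foyer, cellar]
Visit den → queue [closet, chapel, porch, vault, sauna, lab, foyer, cellar]
Visit closet → queue [chapel, porch, vault, sauna, lab, foyer, cellar]
Visit chapel → queue [porch, vault, sauna, lab, foyer, cellar]
Visit porch; enqueue gallery → queue [vault, sauna, lab, foyer, cellar, gallery]
Visit vault → queue [sauna, lab, foyer, cellar, gallery]
Visit sauna → queue [lab, foyer, cellar, gallery]
Visit lab → queue [foyer, cellar, gallery]
Visit foyer → queue [cellar, gallery]
Visit cellar → queue [gallery]
Visit gallery → queue []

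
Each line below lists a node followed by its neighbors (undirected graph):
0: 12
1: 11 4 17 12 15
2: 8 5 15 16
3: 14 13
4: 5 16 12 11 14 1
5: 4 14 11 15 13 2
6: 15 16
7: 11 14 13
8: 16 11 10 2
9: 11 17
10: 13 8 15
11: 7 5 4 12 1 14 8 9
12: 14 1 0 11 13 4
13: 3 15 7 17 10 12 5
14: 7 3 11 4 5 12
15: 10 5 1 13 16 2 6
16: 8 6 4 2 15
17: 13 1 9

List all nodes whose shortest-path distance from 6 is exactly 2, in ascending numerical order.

Level 0: 6
Level 1: 15, 16
Level 2: 1, 2, 4, 5, 8, 10, 13
Level 3: 3, 7, 11, 12, 14, 17
Level 4: 0, 9

1, 2, 4, 5, 8, 10, 13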